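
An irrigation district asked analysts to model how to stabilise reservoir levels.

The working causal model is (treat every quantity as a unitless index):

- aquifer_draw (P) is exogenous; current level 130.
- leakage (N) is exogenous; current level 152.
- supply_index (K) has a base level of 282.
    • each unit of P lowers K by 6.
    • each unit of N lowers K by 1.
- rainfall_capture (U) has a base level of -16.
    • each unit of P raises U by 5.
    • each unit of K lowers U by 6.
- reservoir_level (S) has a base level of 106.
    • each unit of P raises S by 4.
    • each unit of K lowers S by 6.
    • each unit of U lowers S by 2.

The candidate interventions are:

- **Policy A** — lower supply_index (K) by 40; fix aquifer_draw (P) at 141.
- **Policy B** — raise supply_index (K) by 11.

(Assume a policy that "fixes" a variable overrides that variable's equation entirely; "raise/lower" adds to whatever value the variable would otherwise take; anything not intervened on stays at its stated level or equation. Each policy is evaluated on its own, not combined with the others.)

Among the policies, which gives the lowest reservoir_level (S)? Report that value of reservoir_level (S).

-5244

Policy A (K − 40, P := 141):
  P = 141
  N = 152
  K = 282 − 6·141 − 152 (−40 from intervention) = -756
  U = -16 + 5·141 − 6·(-756) = 5225
  S = 106 + 4·141 − 6·(-756) − 2·5225 = -5244
Policy B (K + 11):
  P = 130
  N = 152
  K = 282 − 6·130 − 152 (+11 from intervention) = -639
  U = -16 + 5·130 − 6·(-639) = 4468
  S = 106 + 4·130 − 6·(-639) − 2·4468 = -4476
Comparing — Policy A: S=-5244, Policy B: S=-4476. Lowest is -5244 (Policy A).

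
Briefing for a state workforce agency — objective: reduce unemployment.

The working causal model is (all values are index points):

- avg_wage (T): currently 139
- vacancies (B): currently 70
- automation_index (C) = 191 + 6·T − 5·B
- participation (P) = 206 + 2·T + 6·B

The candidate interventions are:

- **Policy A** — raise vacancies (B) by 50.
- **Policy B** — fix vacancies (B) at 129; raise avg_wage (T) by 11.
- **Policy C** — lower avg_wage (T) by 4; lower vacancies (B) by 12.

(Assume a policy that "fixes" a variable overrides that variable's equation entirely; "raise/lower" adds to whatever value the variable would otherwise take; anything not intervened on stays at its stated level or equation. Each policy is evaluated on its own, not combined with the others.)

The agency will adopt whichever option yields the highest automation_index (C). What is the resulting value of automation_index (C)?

Policy A (B + 50):
  T = 139
  B = 70 + 50 = 120
  C = 191 + 6·139 − 5·120 = 425
Policy B (B := 129, T + 11):
  T = 139 + 11 = 150
  B = 129
  C = 191 + 6·150 − 5·129 = 446
Policy C (T − 4, B − 12):
  T = 139 − 4 = 135
  B = 70 − 12 = 58
  C = 191 + 6·135 − 5·58 = 711
Comparing — Policy A: C=425, Policy B: C=446, Policy C: C=711. Highest is 711 (Policy C).

711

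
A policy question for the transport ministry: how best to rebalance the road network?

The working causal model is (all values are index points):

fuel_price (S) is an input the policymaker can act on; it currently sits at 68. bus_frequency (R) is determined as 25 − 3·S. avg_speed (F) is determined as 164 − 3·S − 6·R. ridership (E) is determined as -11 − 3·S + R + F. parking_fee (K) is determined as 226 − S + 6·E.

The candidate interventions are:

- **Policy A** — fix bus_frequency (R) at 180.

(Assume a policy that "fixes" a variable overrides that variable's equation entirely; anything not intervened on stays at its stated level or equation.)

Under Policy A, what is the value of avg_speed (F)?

-1120

Policy A (R := 180):
  S = 68
  R = 180
  F = 164 − 3·68 − 6·180 = -1120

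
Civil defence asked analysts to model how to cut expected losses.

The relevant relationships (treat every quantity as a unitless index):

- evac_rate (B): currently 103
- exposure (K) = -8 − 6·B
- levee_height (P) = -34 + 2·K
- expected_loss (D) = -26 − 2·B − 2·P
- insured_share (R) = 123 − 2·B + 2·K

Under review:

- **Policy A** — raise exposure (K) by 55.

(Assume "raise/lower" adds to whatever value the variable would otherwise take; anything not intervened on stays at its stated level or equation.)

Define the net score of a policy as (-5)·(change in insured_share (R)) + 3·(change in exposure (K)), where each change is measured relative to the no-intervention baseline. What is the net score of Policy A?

Baseline:
  B = 103
  K = -8 − 6·103 = -626
  R = 123 − 2·103 + 2·(-626) = -1335
Policy A (K + 55):
  B = 103
  K = -8 − 6·103 (+55 from intervention) = -571
  R = 123 − 2·103 + 2·(-571) = -1225
ΔR = -1225 − (-1335) = 110; ΔK = -571 − (-626) = 55
Score = (-5)·110 + 3·55 = -385

-385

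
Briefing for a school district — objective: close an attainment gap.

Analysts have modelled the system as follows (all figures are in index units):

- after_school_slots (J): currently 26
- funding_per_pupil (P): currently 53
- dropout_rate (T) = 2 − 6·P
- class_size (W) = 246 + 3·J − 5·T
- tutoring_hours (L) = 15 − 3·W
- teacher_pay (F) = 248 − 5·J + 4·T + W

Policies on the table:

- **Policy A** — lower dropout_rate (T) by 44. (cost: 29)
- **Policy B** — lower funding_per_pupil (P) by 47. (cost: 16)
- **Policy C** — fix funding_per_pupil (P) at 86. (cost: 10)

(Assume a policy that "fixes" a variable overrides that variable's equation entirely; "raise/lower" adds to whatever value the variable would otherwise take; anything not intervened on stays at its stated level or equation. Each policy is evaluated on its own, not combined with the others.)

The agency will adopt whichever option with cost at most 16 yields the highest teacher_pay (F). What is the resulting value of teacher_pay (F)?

Policy B (P − 47):
  J = 26
  P = 53 − 47 = 6
  T = 2 − 6·6 = -34
  W = 246 + 3·26 − 5·(-34) = 494
  F = 248 − 5·26 + 4·(-34) + 494 = 476
Policy C (P := 86):
  J = 26
  P = 86
  T = 2 − 6·86 = -514
  W = 246 + 3·26 − 5·(-514) = 2894
  F = 248 − 5·26 + 4·(-514) + 2894 = 956
Comparing — Policy B: F=476, Policy C: F=956. Highest is 956 (Policy C).

956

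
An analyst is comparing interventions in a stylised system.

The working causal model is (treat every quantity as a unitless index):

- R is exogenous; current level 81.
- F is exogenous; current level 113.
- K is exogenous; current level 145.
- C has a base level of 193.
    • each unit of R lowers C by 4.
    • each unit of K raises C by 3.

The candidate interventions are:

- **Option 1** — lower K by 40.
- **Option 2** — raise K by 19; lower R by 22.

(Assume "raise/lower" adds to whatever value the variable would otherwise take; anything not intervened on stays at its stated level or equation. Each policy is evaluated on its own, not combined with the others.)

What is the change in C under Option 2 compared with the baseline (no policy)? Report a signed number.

145

Baseline:
  R = 81
  K = 145
  C = 193 − 4·81 + 3·145 = 304
Option 2 (K + 19, R − 22):
  R = 81 − 22 = 59
  K = 145 + 19 = 164
  C = 193 − 4·59 + 3·164 = 449
Change in C: 449 − 304 = 145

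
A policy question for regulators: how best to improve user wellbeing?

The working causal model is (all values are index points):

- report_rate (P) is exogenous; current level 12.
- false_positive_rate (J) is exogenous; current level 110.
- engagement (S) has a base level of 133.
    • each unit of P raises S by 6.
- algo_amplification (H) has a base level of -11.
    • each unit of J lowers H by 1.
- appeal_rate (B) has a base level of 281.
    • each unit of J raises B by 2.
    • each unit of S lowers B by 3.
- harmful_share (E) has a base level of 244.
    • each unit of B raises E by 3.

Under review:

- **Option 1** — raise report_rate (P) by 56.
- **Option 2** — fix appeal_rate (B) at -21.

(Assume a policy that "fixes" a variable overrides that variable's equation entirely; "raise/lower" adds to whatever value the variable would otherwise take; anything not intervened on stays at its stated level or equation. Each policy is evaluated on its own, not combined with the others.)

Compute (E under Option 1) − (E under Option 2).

Option 1 (P + 56):
  P = 12 + 56 = 68
  J = 110
  S = 133 + 6·68 = 541
  B = 281 + 2·110 − 3·541 = -1122
  E = 244 + 3·(-1122) = -3122
Option 2 (B := -21):
  P = 12
  J = 110
  S = 133 + 6·12 = 205
  B = -21
  E = 244 + 3·(-21) = 181
E: -3122 − 181 = -3303

-3303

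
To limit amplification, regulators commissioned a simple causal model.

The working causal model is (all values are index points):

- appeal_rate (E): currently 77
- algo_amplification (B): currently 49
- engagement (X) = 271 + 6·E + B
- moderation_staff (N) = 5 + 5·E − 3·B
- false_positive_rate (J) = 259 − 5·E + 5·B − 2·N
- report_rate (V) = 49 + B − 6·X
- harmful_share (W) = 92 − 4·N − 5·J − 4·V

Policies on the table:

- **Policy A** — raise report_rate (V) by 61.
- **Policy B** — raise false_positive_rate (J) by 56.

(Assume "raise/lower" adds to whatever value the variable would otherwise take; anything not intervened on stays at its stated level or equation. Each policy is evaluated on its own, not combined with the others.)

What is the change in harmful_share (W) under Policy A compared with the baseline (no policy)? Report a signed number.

-244

Baseline:
  E = 77
  B = 49
  X = 271 + 6·77 + 49 = 782
  N = 5 + 5·77 − 3·49 = 243
  J = 259 − 5·77 + 5·49 − 2·243 = -367
  V = 49 + 49 − 6·782 = -4594
  W = 92 − 4·243 − 5·(-367) − 4·(-4594) = 19331
Policy A (V + 61):
  E = 77
  B = 49
  X = 271 + 6·77 + 49 = 782
  N = 5 + 5·77 − 3·49 = 243
  J = 259 − 5·77 + 5·49 − 2·243 = -367
  V = 49 + 49 − 6·782 (+61 from intervention) = -4533
  W = 92 − 4·243 − 5·(-367) − 4·(-4533) = 19087
Change in W: 19087 − 19331 = -244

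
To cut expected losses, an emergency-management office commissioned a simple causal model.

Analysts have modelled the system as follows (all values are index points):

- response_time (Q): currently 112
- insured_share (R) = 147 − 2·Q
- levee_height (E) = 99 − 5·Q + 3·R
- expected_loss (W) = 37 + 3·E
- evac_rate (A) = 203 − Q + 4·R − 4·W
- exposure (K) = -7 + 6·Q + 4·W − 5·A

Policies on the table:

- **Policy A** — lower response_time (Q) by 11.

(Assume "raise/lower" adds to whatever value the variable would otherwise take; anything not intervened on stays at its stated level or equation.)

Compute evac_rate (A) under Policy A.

Policy A (Q − 11):
  Q = 112 − 11 = 101
  R = 147 − 2·101 = -55
  E = 99 − 5·101 + 3·(-55) = -571
  W = 37 + 3·(-571) = -1676
  A = 203 − 101 + 4·(-55) − 4·(-1676) = 6586

6586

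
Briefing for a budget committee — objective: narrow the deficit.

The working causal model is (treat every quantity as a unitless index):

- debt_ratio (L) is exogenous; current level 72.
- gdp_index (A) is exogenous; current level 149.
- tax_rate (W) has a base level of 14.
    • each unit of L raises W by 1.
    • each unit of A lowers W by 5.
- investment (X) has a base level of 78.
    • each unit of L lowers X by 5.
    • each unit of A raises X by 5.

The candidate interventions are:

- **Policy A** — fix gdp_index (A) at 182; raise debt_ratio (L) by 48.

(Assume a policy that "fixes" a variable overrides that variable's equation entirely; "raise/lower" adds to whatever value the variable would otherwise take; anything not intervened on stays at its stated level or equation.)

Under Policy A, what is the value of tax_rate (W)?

-776

Policy A (A := 182, L + 48):
  L = 72 + 48 = 120
  A = 182
  W = 14 + 120 − 5·182 = -776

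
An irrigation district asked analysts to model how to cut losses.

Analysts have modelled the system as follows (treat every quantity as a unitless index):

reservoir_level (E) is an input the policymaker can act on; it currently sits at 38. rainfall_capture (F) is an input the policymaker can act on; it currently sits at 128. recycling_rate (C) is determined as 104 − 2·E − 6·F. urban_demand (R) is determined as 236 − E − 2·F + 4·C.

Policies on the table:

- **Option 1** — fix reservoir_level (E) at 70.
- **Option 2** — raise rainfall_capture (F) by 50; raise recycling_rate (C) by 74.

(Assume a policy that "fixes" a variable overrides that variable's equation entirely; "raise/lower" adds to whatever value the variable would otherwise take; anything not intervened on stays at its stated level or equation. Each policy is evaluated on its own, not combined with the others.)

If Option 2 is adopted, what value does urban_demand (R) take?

-4022

Option 2 (F + 50, C + 74):
  E = 38
  F = 128 + 50 = 178
  C = 104 − 2·38 − 6·178 (+74 from intervention) = -966
  R = 236 − 38 − 2·178 + 4·(-966) = -4022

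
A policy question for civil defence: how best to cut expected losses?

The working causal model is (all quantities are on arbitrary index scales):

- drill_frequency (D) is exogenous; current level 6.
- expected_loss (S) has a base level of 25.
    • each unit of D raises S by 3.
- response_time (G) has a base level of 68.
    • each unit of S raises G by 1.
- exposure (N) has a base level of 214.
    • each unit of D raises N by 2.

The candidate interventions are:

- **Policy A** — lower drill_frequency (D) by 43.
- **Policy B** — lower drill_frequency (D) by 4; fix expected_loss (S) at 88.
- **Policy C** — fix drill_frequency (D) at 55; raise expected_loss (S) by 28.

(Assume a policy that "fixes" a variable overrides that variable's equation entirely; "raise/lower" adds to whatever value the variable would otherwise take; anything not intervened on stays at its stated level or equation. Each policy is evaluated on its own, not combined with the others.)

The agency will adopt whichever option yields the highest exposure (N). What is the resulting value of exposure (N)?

Policy A (D − 43):
  D = 6 − 43 = -37
  N = 214 + 2·(-37) = 140
Policy B (D − 4, S := 88):
  D = 6 − 4 = 2
  N = 214 + 2·2 = 218
Policy C (D := 55, S + 28):
  D = 55
  N = 214 + 2·55 = 324
Comparing — Policy A: N=140, Policy B: N=218, Policy C: N=324. Highest is 324 (Policy C).

324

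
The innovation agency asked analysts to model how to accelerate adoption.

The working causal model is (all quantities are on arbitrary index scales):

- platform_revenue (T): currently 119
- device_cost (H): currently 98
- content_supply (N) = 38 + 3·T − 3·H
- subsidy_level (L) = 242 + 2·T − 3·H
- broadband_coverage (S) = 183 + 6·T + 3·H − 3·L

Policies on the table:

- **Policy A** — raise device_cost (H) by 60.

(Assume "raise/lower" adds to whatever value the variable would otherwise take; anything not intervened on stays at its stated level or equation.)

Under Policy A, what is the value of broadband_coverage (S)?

Policy A (H + 60):
  T = 119
  H = 98 + 60 = 158
  L = 242 + 2·119 − 3·158 = 6
  S = 183 + 6·119 + 3·158 − 3·6 = 1353

1353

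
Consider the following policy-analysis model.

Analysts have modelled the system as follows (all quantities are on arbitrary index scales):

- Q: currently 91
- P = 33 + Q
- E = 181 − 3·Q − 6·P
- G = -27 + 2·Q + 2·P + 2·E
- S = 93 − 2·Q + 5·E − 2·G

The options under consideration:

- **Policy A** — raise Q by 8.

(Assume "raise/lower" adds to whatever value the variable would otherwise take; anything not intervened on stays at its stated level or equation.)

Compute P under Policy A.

Policy A (Q + 8):
  Q = 91 + 8 = 99
  P = 33 + 99 = 132

132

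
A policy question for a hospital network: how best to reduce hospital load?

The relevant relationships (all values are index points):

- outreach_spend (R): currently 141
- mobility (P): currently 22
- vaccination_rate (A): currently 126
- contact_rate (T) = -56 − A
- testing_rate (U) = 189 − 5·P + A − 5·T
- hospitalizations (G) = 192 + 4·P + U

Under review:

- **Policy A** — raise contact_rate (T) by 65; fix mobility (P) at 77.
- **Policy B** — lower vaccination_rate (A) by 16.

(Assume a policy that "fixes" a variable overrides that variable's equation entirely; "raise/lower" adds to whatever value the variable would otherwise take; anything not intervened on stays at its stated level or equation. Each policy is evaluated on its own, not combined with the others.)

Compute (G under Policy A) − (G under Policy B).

-284

Policy A (T + 65, P := 77):
  P = 77
  A = 126
  T = -56 − 126 (+65 from intervention) = -117
  U = 189 − 5·77 + 126 − 5·(-117) = 515
  G = 192 + 4·77 + 515 = 1015
Policy B (A − 16):
  P = 22
  A = 126 − 16 = 110
  T = -56 − 110 = -166
  U = 189 − 5·22 + 110 − 5·(-166) = 1019
  G = 192 + 4·22 + 1019 = 1299
G: 1015 − 1299 = -284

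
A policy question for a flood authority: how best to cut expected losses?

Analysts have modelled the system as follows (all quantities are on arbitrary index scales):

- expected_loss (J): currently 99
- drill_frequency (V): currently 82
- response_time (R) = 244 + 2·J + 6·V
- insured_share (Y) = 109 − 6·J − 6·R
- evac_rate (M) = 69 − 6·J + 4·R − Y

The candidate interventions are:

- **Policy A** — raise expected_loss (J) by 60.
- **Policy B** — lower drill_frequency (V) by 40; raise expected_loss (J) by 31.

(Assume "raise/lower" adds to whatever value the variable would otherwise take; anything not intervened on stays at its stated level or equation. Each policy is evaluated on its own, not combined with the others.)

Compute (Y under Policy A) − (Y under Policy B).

-1962

Policy A (J + 60):
  J = 99 + 60 = 159
  V = 82
  R = 244 + 2·159 + 6·82 = 1054
  Y = 109 − 6·159 − 6·1054 = -7169
Policy B (V − 40, J + 31):
  J = 99 + 31 = 130
  V = 82 − 40 = 42
  R = 244 + 2·130 + 6·42 = 756
  Y = 109 − 6·130 − 6·756 = -5207
Y: -7169 − (-5207) = -1962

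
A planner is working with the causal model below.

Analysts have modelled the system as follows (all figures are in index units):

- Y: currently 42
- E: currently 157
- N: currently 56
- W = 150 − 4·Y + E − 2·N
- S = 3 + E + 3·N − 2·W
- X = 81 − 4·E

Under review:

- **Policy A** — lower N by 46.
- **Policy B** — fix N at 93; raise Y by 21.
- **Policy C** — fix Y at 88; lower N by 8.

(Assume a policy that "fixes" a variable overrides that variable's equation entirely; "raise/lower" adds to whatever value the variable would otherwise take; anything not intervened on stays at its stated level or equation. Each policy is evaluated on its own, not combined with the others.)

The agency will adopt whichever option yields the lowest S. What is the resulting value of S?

-48

Policy A (N − 46):
  Y = 42
  E = 157
  N = 56 − 46 = 10
  W = 150 − 4·42 + 157 − 2·10 = 119
  S = 3 + 157 + 3·10 − 2·119 = -48
Policy B (N := 93, Y + 21):
  Y = 42 + 21 = 63
  E = 157
  N = 93
  W = 150 − 4·63 + 157 − 2·93 = -131
  S = 3 + 157 + 3·93 − 2·(-131) = 701
Policy C (Y := 88, N − 8):
  Y = 88
  E = 157
  N = 56 − 8 = 48
  W = 150 − 4·88 + 157 − 2·48 = -141
  S = 3 + 157 + 3·48 − 2·(-141) = 586
Comparing — Policy A: S=-48, Policy B: S=701, Policy C: S=586. Lowest is -48 (Policy A).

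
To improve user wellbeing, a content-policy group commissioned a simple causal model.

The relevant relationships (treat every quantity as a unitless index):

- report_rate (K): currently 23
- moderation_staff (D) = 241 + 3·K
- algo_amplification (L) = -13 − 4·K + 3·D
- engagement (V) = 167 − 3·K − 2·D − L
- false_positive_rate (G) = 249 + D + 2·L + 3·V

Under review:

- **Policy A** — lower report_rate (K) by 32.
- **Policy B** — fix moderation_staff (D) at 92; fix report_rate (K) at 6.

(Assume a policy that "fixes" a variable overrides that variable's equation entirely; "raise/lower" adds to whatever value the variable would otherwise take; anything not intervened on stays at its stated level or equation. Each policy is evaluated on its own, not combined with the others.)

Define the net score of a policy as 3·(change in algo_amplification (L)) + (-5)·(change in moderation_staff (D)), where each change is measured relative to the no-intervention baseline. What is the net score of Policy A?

Baseline:
  K = 23
  D = 241 + 3·23 = 310
  L = -13 − 4·23 + 3·310 = 825
Policy A (K − 32):
  K = 23 − 32 = -9
  D = 241 + 3·(-9) = 214
  L = -13 − 4·(-9) + 3·214 = 665
ΔL = 665 − 825 = -160; ΔD = 214 − 310 = -96
Score = 3·(-160) + (-5)·(-96) = 0

0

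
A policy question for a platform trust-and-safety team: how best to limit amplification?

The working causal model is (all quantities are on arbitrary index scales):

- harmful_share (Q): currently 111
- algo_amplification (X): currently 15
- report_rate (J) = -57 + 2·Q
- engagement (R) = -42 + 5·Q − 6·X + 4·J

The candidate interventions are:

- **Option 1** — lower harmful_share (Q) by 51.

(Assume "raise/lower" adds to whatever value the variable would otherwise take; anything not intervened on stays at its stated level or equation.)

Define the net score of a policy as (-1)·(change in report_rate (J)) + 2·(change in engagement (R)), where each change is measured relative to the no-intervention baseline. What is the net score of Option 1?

Baseline:
  Q = 111
  X = 15
  J = -57 + 2·111 = 165
  R = -42 + 5·111 − 6·15 + 4·165 = 1083
Option 1 (Q − 51):
  Q = 111 − 51 = 60
  X = 15
  J = -57 + 2·60 = 63
  R = -42 + 5·60 − 6·15 + 4·63 = 420
ΔJ = 63 − 165 = -102; ΔR = 420 − 1083 = -663
Score = (-1)·(-102) + 2·(-663) = -1224

-1224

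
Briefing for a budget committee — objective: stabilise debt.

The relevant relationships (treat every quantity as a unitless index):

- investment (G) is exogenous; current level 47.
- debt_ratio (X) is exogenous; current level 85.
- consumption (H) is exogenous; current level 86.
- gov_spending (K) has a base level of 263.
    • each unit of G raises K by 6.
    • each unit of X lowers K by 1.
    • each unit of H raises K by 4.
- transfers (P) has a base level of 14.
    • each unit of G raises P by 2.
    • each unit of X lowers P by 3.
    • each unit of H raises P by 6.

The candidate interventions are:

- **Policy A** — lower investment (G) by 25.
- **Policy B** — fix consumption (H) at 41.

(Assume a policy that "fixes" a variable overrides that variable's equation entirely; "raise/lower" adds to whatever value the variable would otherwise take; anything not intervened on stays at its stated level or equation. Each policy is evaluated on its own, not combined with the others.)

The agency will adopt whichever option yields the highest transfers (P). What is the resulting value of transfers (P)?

Policy A (G − 25):
  G = 47 − 25 = 22
  X = 85
  H = 86
  P = 14 + 2·22 − 3·85 + 6·86 = 319
Policy B (H := 41):
  G = 47
  X = 85
  H = 41
  P = 14 + 2·47 − 3·85 + 6·41 = 99
Comparing — Policy A: P=319, Policy B: P=99. Highest is 319 (Policy A).

319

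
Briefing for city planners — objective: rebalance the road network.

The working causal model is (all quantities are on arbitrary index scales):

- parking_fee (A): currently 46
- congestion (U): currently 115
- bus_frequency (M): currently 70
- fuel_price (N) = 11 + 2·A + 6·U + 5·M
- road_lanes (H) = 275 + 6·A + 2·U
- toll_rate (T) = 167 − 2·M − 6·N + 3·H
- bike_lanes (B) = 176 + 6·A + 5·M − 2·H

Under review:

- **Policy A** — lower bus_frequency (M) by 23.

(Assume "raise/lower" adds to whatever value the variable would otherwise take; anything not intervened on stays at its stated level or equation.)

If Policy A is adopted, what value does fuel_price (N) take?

1028

Policy A (M − 23):
  A = 46
  U = 115
  M = 70 − 23 = 47
  N = 11 + 2·46 + 6·115 + 5·47 = 1028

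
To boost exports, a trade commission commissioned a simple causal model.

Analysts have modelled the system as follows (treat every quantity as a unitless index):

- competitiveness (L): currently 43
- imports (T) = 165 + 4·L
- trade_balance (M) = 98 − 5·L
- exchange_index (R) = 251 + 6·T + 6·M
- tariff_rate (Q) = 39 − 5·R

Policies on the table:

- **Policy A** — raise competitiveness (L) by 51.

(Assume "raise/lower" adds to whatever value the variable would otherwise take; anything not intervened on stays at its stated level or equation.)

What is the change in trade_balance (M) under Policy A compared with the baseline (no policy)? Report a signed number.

-255

Baseline:
  L = 43
  M = 98 − 5·43 = -117
Policy A (L + 51):
  L = 43 + 51 = 94
  M = 98 − 5·94 = -372
Change in M: -372 − (-117) = -255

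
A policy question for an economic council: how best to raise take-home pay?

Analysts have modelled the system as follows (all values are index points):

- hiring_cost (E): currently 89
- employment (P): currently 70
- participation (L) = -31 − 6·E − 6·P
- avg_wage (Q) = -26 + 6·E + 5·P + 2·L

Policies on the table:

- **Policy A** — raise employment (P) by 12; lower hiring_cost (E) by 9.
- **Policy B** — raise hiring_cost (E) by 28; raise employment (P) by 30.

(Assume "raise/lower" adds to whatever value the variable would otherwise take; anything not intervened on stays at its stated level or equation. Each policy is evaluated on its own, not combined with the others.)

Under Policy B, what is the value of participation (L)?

Policy B (E + 28, P + 30):
  E = 89 + 28 = 117
  P = 70 + 30 = 100
  L = -31 − 6·117 − 6·100 = -1333

-1333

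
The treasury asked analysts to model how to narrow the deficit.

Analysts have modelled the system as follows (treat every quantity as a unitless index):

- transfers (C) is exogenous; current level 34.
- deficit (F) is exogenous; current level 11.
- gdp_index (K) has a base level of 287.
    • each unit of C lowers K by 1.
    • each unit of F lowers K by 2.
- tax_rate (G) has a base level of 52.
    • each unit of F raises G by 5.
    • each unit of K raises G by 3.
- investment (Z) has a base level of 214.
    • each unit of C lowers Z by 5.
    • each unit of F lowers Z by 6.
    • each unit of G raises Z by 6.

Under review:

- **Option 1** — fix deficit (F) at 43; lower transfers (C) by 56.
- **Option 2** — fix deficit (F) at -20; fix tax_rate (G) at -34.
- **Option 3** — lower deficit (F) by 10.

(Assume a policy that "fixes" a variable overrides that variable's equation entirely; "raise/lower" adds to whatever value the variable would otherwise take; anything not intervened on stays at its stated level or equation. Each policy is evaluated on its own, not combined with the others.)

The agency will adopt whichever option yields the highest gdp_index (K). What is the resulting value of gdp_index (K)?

Option 1 (F := 43, C − 56):
  C = 34 − 56 = -22
  F = 43
  K = 287 − (-22) − 2·43 = 223
Option 2 (F := -20, G := -34):
  C = 34
  F = -20
  K = 287 − 34 − 2·(-20) = 293
Option 3 (F − 10):
  C = 34
  F = 11 − 10 = 1
  K = 287 − 34 − 2·1 = 251
Comparing — Option 1: K=223, Option 2: K=293, Option 3: K=251. Highest is 293 (Option 2).

293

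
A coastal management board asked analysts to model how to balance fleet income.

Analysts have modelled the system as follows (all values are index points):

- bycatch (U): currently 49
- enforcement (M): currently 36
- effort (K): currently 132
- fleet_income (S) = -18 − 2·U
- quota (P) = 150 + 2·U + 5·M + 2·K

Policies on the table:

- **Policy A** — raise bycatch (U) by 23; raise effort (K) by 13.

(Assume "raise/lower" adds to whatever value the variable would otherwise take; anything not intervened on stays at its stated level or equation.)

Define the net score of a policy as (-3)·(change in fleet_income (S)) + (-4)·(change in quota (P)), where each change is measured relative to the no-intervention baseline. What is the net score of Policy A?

Baseline:
  U = 49
  M = 36
  K = 132
  S = -18 − 2·49 = -116
  P = 150 + 2·49 + 5·36 + 2·132 = 692
Policy A (U + 23, K + 13):
  U = 49 + 23 = 72
  M = 36
  K = 132 + 13 = 145
  S = -18 − 2·72 = -162
  P = 150 + 2·72 + 5·36 + 2·145 = 764
ΔS = -162 − (-116) = -46; ΔP = 764 − 692 = 72
Score = (-3)·(-46) + (-4)·72 = -150

-150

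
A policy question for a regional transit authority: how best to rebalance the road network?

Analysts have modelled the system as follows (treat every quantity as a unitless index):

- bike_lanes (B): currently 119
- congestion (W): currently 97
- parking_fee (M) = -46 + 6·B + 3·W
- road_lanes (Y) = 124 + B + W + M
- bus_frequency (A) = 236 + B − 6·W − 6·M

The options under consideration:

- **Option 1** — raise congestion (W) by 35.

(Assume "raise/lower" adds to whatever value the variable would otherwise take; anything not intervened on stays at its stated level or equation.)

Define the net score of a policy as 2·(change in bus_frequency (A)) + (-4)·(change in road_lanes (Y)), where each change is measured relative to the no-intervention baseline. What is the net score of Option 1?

-2240

Baseline:
  B = 119
  W = 97
  M = -46 + 6·119 + 3·97 = 959
  Y = 124 + 119 + 97 + 959 = 1299
  A = 236 + 119 − 6·97 − 6·959 = -5981
Option 1 (W + 35):
  B = 119
  W = 97 + 35 = 132
  M = -46 + 6·119 + 3·132 = 1064
  Y = 124 + 119 + 132 + 1064 = 1439
  A = 236 + 119 − 6·132 − 6·1064 = -6821
ΔA = -6821 − (-5981) = -840; ΔY = 1439 − 1299 = 140
Score = 2·(-840) + (-4)·140 = -2240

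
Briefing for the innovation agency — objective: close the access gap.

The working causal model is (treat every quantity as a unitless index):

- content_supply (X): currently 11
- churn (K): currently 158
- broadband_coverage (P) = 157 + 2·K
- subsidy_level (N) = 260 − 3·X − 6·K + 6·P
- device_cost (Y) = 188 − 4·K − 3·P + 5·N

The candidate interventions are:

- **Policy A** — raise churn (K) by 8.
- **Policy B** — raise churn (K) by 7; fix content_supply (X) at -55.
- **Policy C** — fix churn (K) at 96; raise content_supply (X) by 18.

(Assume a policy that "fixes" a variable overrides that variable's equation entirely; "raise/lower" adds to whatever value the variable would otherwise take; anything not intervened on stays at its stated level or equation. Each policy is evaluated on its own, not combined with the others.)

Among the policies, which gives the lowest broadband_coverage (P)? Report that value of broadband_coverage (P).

Policy A (K + 8):
  K = 158 + 8 = 166
  P = 157 + 2·166 = 489
Policy B (K + 7, X := -55):
  K = 158 + 7 = 165
  P = 157 + 2·165 = 487
Policy C (K := 96, X + 18):
  K = 96
  P = 157 + 2·96 = 349
Comparing — Policy A: P=489, Policy B: P=487, Policy C: P=349. Lowest is 349 (Policy C).

349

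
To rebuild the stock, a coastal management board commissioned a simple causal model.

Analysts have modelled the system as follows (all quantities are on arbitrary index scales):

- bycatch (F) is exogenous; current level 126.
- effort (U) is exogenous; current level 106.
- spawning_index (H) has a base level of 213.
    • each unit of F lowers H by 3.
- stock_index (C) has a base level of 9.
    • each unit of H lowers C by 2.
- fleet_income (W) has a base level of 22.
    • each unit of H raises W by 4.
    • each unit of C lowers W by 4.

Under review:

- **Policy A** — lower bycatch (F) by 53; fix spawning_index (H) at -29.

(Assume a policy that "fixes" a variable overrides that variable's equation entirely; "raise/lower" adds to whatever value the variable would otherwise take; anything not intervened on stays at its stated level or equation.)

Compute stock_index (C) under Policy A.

Policy A (F − 53, H := -29):
  F = 126 − 53 = 73
  H = -29
  C = 9 − 2·(-29) = 67

67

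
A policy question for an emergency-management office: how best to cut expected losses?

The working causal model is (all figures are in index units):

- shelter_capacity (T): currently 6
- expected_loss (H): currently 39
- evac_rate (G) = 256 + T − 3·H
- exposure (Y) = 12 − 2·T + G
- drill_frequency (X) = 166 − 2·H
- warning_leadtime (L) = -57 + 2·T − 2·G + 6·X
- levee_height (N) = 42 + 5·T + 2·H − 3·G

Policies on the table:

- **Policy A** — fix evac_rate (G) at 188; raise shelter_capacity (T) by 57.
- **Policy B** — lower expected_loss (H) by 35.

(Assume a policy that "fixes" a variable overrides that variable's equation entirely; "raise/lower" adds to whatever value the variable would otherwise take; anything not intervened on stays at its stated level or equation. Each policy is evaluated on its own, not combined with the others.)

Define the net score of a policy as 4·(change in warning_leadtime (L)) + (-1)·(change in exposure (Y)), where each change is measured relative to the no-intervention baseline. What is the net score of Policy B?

Baseline:
  T = 6
  H = 39
  G = 256 + 6 − 3·39 = 145
  Y = 12 − 2·6 + 145 = 145
  X = 166 − 2·39 = 88
  L = -57 + 2·6 − 2·145 + 6·88 = 193
Policy B (H − 35):
  T = 6
  H = 39 − 35 = 4
  G = 256 + 6 − 3·4 = 250
  Y = 12 − 2·6 + 250 = 250
  X = 166 − 2·4 = 158
  L = -57 + 2·6 − 2·250 + 6·158 = 403
ΔL = 403 − 193 = 210; ΔY = 250 − 145 = 105
Score = 4·210 + (-1)·105 = 735

735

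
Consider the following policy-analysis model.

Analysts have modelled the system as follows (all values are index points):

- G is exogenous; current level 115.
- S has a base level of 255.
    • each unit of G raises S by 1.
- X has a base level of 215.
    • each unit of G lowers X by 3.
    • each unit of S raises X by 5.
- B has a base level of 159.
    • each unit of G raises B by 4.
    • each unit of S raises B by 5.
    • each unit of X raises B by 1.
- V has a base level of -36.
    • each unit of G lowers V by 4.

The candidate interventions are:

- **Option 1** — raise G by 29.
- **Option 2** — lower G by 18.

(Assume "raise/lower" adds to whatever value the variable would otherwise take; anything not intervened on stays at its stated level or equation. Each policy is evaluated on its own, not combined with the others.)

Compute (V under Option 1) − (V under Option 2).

Option 1 (G + 29):
  G = 115 + 29 = 144
  V = -36 − 4·144 = -612
Option 2 (G − 18):
  G = 115 − 18 = 97
  V = -36 − 4·97 = -424
V: -612 − (-424) = -188

-188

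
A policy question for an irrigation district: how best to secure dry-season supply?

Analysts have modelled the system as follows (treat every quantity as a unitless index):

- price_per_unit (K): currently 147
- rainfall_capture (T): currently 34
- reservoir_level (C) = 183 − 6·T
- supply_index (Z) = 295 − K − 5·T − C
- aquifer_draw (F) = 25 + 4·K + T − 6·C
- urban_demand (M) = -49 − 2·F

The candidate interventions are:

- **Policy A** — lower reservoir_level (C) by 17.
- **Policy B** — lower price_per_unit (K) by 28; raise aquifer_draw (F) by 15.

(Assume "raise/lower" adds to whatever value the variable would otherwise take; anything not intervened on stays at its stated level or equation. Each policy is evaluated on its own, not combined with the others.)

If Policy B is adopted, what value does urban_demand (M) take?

-1401

Policy B (K − 28, F + 15):
  K = 147 − 28 = 119
  T = 34
  C = 183 − 6·34 = -21
  F = 25 + 4·119 + 34 − 6·(-21) (+15 from intervention) = 676
  M = -49 − 2·676 = -1401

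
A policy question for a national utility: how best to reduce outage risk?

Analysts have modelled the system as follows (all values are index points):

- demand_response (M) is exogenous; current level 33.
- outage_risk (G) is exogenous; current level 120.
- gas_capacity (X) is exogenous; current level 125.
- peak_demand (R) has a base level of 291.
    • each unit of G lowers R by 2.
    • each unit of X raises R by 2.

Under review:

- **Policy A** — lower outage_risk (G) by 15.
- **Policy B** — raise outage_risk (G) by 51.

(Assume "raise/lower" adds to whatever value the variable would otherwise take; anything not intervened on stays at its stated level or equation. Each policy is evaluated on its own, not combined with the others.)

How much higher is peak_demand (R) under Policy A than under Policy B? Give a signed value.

132

Policy A (G − 15):
  G = 120 − 15 = 105
  X = 125
  R = 291 − 2·105 + 2·125 = 331
Policy B (G + 51):
  G = 120 + 51 = 171
  X = 125
  R = 291 − 2·171 + 2·125 = 199
R: 331 − 199 = 132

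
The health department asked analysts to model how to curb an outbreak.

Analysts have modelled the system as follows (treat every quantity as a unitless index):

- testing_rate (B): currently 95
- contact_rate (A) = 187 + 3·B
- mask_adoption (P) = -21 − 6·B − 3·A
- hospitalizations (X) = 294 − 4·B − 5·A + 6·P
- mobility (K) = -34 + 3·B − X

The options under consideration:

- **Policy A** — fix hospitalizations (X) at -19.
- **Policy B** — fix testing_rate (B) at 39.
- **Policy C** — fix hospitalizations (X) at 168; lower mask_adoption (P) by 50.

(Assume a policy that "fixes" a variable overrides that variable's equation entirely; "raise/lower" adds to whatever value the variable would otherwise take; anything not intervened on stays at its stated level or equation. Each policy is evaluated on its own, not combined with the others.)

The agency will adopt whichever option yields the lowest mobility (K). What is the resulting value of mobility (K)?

83

Policy A (X := -19):
  B = 95
  A = 187 + 3·95 = 472
  P = -21 − 6·95 − 3·472 = -2007
  X = -19
  K = -34 + 3·95 − (-19) = 270
Policy B (B := 39):
  B = 39
  A = 187 + 3·39 = 304
  P = -21 − 6·39 − 3·304 = -1167
  X = 294 − 4·39 − 5·304 + 6·(-1167) = -8384
  K = -34 + 3·39 − (-8384) = 8467
Policy C (X := 168, P − 50):
  B = 95
  A = 187 + 3·95 = 472
  P = -21 − 6·95 − 3·472 (−50 from intervention) = -2057
  X = 168
  K = -34 + 3·95 − 168 = 83
Comparing — Policy A: K=270, Policy B: K=8467, Policy C: K=83. Lowest is 83 (Policy C).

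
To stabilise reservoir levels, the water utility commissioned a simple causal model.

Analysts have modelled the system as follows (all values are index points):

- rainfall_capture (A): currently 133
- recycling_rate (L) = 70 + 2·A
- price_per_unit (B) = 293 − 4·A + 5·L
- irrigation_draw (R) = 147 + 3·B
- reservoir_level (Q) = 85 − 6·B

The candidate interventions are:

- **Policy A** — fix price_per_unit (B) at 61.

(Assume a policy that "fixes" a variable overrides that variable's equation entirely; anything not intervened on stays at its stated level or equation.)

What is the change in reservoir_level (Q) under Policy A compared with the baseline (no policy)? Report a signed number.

Baseline:
  A = 133
  L = 70 + 2·133 = 336
  B = 293 − 4·133 + 5·336 = 1441
  Q = 85 − 6·1441 = -8561
Policy A (B := 61):
  A = 133
  L = 70 + 2·133 = 336
  B = 61
  Q = 85 − 6·61 = -281
Change in Q: -281 − (-8561) = 8280

8280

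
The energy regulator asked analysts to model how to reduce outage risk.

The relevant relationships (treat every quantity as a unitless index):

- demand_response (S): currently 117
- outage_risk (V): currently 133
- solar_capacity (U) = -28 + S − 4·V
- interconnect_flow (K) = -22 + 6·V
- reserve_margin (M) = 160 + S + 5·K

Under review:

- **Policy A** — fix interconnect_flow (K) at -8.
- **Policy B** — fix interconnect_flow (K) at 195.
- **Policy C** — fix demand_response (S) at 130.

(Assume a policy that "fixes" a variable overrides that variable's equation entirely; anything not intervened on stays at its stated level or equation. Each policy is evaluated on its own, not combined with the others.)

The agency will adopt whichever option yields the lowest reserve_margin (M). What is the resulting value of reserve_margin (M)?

Policy A (K := -8):
  S = 117
  V = 133
  K = -8
  M = 160 + 117 + 5·(-8) = 237
Policy B (K := 195):
  S = 117
  V = 133
  K = 195
  M = 160 + 117 + 5·195 = 1252
Policy C (S := 130):
  S = 130
  V = 133
  K = -22 + 6·133 = 776
  M = 160 + 130 + 5·776 = 4170
Comparing — Policy A: M=237, Policy B: M=1252, Policy C: M=4170. Lowest is 237 (Policy A).

237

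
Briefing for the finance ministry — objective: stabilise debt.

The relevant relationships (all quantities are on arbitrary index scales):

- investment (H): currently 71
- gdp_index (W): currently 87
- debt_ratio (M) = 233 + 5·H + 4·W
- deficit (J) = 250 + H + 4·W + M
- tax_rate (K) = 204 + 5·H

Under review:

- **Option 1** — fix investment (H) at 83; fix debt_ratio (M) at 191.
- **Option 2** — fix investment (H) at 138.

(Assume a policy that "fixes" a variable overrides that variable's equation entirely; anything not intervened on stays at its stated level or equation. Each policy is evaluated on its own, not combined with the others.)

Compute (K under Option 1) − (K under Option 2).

Option 1 (H := 83, M := 191):
  H = 83
  K = 204 + 5·83 = 619
Option 2 (H := 138):
  H = 138
  K = 204 + 5·138 = 894
K: 619 − 894 = -275

-275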